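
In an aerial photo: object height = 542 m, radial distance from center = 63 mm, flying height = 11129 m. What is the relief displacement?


d = h * r / H = 542 * 63 / 11129 = 3.07 mm

3.07 mm


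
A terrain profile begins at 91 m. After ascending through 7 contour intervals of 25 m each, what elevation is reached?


elevation = 91 + 7 * 25 = 266 m

266 m


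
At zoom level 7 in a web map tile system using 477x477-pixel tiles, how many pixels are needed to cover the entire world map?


tiles per axis = 2^7 = 128
total tiles = 128^2 = 16384
pixels per axis = 128 * 477 = 61056
total pixels = 61056^2 = 3727835136

3727835136 pixels


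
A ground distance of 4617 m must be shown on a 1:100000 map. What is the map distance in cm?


map_cm = 4617 * 100 / 100000 = 4.617 cm ≈ 4.62 cm

4.62 cm


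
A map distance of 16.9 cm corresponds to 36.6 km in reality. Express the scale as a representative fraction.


ground = 36.6 km = 3660000 cm; RF denominator = ground / map = 3660000 / 16.9 ≈ 216568; RF = 1:216568

1:216568


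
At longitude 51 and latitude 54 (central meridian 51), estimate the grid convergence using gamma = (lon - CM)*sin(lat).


gamma = (51 - 51) * sin(54) = 0 * 0.809017 = 0.0 degrees

0.0 degrees


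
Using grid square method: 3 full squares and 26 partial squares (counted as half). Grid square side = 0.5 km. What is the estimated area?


effective squares = 3 + 26 * 0.5 = 16.0
area = 16.0 * 0.25 = 4.0 km^2

4.0 km^2


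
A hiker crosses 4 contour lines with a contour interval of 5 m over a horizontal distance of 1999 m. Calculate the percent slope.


elevation change = 4 * 5 = 20 m
slope = 20 / 1999 * 100 = 1.0%

1.0%


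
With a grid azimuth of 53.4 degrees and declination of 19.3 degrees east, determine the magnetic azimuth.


magnetic azimuth = grid azimuth - declination (east +ve)
mag_az = 53.4 - 19.3 = 34.1 degrees

34.1 degrees


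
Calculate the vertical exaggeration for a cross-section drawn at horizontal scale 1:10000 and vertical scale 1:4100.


VE = horizontal_scale / vertical_scale = 10000 / 4100 ≈ 2.4

2.4x


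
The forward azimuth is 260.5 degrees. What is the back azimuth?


back azimuth = (260.5 + 180) mod 360 = 80.5 degrees

80.5 degrees


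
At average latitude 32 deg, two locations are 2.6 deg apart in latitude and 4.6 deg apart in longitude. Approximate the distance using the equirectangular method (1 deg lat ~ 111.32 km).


dlat_km = 2.6 * 111.32 = 289.432
dlon_km = 4.6 * 111.32 * cos(32) ≈ 434.262
dist = sqrt(289.432^2 + 434.262^2) ≈ 521.9 km

521.9 km


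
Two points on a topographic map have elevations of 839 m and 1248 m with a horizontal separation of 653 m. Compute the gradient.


gradient = (1248 - 839) / 653 = 409 / 653 = 0.6263

0.6263


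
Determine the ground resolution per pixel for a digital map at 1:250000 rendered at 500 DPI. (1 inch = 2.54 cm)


pixel_cm = 2.54 / 500 = 0.00508 cm
ground = pixel_cm * 250000 / 100 = 2.54 * 250000 / (500 * 100) = 635000 / 50000 = 12.7 m

12.7 m


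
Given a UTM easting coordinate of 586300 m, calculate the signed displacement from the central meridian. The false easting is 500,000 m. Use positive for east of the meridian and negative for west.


displacement = 586300 - 500000 = 86300 m

86300 m


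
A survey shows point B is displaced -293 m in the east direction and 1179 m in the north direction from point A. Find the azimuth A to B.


az = atan2(-293, 1179) = -14.0 deg
adjusted to 0-360: 346.0 degrees

346.0 degrees


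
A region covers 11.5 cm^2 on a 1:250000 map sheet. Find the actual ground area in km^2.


ground_area = 11.5 * (250000/100)^2 = 71875000.0 m^2 = 71.875 km^2

71.875 km^2


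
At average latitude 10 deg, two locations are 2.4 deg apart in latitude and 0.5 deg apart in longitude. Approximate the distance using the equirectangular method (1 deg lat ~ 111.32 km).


dlat_km = 2.4 * 111.32 = 267.168
dlon_km = 0.5 * 111.32 * cos(10) ≈ 54.814
dist = sqrt(267.168^2 + 54.814^2) ≈ 272.7 km

272.7 km


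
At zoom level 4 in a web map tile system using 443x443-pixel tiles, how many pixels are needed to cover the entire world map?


tiles per axis = 2^4 = 16
total tiles = 16^2 = 256
pixels per axis = 16 * 443 = 7088
total pixels = 7088^2 = 50239744

50239744 pixels


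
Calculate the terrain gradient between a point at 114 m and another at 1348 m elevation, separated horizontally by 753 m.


gradient = (1348 - 114) / 753 = 1234 / 753 = 1.6388

1.6388


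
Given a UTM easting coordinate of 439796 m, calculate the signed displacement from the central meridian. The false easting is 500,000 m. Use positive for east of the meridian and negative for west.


displacement = 439796 - 500000 = -60204 m

-60204 m


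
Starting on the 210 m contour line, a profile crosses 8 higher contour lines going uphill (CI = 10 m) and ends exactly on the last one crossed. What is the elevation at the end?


elevation = 210 + 8 * 10 = 290 m

290 m


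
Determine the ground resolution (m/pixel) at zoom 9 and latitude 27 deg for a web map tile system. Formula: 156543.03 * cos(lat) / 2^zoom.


res = 156543.03 * cos(27) / 2^9 = 156543.03 * 0.89100652 / 512 = 272.42 m/pixel

272.42 m/pixel


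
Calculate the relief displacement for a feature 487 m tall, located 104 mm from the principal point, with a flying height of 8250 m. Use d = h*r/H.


d = h * r / H = 487 * 104 / 8250 = 6.14 mm

6.14 mm


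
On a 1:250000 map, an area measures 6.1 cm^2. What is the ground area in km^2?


ground_area = 6.1 * (250000/100)^2 = 38125000.0 m^2 = 38.125 km^2

38.125 km^2


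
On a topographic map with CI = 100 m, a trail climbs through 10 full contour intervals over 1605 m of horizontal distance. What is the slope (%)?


elevation change = 10 * 100 = 1000 m
slope = 1000 / 1605 * 100 = 62.3%

62.3%


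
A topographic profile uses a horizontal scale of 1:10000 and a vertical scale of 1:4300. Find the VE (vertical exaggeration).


VE = horizontal_scale / vertical_scale = 10000 / 4300 ≈ 2.3

2.3x


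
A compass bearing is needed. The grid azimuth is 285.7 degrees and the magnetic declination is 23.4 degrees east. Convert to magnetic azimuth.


magnetic azimuth = grid azimuth - declination (east +ve)
mag_az = 285.7 - 23.4 = 262.3 degrees

262.3 degrees


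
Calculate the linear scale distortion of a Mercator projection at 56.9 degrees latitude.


SF = 1 / cos(56.9) = 1 / 0.546102 = 1.831

1.831


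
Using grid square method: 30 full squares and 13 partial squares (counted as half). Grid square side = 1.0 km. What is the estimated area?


effective squares = 30 + 13 * 0.5 = 36.5
area = 36.5 * 1.0 = 36.5 km^2

36.5 km^2


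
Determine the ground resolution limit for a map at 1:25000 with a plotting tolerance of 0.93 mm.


ground = 0.93 mm * 25000 / 1000 = 23.25 m

23.25 m


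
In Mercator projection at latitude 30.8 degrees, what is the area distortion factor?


area_distortion = 1/cos^2(30.8) = 1.355

1.355


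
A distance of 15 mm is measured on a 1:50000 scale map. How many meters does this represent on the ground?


ground = 15 mm * 50000 / 1000 = 750.0 m

750.0 m


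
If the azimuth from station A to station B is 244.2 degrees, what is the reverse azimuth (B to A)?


back azimuth = (244.2 + 180) mod 360 = 64.2 degrees

64.2 degrees


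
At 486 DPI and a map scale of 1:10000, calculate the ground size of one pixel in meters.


pixel_cm = 2.54 / 486 ≈ 0.005226 cm
ground = pixel_cm * 10000 / 100 = 2.54 * 10000 / (486 * 100) = 25400 / 48600 ≈ 0.52 m

0.52 m


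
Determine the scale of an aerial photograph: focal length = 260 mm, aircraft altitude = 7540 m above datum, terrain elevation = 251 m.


scale = f / (H - h) = 260 mm / 7289 m = 260 / 7289000 = 1:28035

1:28035


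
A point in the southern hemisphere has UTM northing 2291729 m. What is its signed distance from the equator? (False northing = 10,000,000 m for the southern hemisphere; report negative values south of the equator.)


For southern: actual = 2291729 - 10000000 = -7708271 m

-7708271 m


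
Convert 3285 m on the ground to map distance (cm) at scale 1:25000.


map_cm = 3285 * 100 / 25000 = 13.14 cm

13.14 cm


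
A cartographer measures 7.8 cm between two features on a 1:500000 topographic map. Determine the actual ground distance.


ground = 7.8 cm * 500000 / 100 = 39000.0 m = 39.0 km

39.0 km


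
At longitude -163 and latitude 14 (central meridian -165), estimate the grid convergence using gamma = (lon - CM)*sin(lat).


gamma = (-163 - -165) * sin(14) = 2 * 0.241922 = 0.484 degrees

0.484 degrees


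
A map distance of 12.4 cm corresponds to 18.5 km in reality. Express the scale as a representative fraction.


ground = 18.5 km = 1850000 cm; RF denominator = ground / map = 1850000 / 12.4 ≈ 149194; RF = 1:149194

1:149194


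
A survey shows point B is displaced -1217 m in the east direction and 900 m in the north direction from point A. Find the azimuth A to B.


az = atan2(-1217, 900) = -53.5 deg
adjusted to 0-360: 306.5 degrees

306.5 degrees


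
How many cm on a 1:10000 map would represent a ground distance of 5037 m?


map_cm = 5037 * 100 / 10000 = 50.37 cm

50.37 cm


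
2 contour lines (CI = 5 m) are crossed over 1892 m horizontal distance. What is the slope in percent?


elevation change = 2 * 5 = 10 m
slope = 10 / 1892 * 100 = 0.5%

0.5%


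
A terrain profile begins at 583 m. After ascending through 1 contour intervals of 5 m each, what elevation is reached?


elevation = 583 + 1 * 5 = 588 m

588 m


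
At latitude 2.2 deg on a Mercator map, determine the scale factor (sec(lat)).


SF = 1 / cos(2.2) = 1 / 0.999263 = 1.001

1.001


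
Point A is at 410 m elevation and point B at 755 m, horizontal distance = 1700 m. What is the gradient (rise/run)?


gradient = (755 - 410) / 1700 = 345 / 1700 = 0.2029

0.2029


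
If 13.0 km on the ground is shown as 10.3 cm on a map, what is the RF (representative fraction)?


ground = 13.0 km = 1300000 cm; RF denominator = ground / map = 1300000 / 10.3 ≈ 126214; RF = 1:126214

1:126214


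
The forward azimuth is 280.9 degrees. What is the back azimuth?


back azimuth = (280.9 + 180) mod 360 = 100.9 degrees

100.9 degrees


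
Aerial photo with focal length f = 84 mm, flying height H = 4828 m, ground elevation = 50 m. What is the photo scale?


scale = f / (H - h) = 84 mm / 4778 m = 84 / 4778000 = 1:56881

1:56881


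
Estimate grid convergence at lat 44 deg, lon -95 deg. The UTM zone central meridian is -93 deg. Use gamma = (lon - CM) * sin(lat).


gamma = (-95 - -93) * sin(44) = -2 * 0.694658 = -1.389 degrees

-1.389 degrees


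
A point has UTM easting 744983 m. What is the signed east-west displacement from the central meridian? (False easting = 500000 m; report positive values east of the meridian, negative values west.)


displacement = 744983 - 500000 = 244983 m

244983 m


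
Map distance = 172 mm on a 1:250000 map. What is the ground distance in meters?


ground = 172 mm * 250000 / 1000 = 43000.0 m

43000.0 m


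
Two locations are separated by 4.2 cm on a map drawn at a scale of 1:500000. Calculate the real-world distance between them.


ground = 4.2 cm * 500000 / 100 = 21000.0 m = 21.0 km

21.0 km


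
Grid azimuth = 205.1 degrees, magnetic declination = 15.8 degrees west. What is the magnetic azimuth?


magnetic azimuth = grid azimuth - declination (east +ve)
mag_az = 205.1 - -15.8 = 220.9 degrees

220.9 degrees


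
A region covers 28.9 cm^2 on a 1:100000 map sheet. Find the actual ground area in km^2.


ground_area = 28.9 * (100000/100)^2 = 28900000.0 m^2 = 28.9 km^2

28.9 km^2


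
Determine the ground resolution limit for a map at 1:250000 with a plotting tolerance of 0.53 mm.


ground = 0.53 mm * 250000 / 1000 = 132.5 m

132.5 m


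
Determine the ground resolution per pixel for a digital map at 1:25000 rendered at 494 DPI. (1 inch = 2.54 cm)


pixel_cm = 2.54 / 494 ≈ 0.005142 cm
ground = pixel_cm * 25000 / 100 = 2.54 * 25000 / (494 * 100) = 63500 / 49400 ≈ 1.29 m

1.29 m


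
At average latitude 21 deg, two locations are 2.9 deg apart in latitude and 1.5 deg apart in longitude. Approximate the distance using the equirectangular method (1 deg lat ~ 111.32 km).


dlat_km = 2.9 * 111.32 = 322.828
dlon_km = 1.5 * 111.32 * cos(21) ≈ 155.889
dist = sqrt(322.828^2 + 155.889^2) ≈ 358.5 km

358.5 km


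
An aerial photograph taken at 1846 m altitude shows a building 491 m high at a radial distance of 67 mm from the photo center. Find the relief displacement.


d = h * r / H = 491 * 67 / 1846 = 17.82 mm

17.82 mm


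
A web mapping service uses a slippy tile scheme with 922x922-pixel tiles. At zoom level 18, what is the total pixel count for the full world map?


tiles per axis = 2^18 = 262144
total tiles = 262144^2 = 68719476736
pixels per axis = 262144 * 922 = 241696768
total pixels = 241696768^2 = 58417327661645824

58417327661645824 pixels


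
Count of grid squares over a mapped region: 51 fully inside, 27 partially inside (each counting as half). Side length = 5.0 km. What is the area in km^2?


effective squares = 51 + 27 * 0.5 = 64.5
area = 64.5 * 25.0 = 1612.5 km^2

1612.5 km^2


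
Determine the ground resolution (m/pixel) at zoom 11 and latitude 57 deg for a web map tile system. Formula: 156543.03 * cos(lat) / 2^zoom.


res = 156543.03 * cos(57) / 2^11 = 156543.03 * 0.54463904 / 2048 = 41.63 m/pixel

41.63 m/pixel


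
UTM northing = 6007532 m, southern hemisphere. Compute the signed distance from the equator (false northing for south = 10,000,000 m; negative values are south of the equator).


For southern: actual = 6007532 - 10000000 = -3992468 m

-3992468 m


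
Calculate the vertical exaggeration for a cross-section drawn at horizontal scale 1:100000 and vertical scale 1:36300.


VE = horizontal_scale / vertical_scale = 100000 / 36300 ≈ 2.8

2.8x


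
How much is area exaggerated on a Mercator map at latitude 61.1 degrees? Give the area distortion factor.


area_distortion = 1/cos^2(61.1) = 4.282

4.282


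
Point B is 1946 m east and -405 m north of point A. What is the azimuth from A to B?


az = atan2(1946, -405) = 101.8 deg
adjusted to 0-360: 101.8 degrees

101.8 degrees


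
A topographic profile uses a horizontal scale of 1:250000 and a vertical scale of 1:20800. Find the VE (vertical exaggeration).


VE = horizontal_scale / vertical_scale = 250000 / 20800 ≈ 12.0

12.0x


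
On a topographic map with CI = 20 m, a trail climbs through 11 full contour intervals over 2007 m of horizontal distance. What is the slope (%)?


elevation change = 11 * 20 = 220 m
slope = 220 / 2007 * 100 = 11.0%

11.0%


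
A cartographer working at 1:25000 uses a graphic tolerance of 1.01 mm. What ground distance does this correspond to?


ground = 1.01 mm * 25000 / 1000 = 25.25 m

25.25 m


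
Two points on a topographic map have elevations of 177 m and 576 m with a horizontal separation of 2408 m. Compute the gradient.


gradient = (576 - 177) / 2408 = 399 / 2408 = 0.1657

0.1657


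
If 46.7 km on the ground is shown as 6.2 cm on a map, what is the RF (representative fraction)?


ground = 46.7 km = 4670000 cm; RF denominator = ground / map = 4670000 / 6.2 ≈ 753226; RF = 1:753226

1:753226


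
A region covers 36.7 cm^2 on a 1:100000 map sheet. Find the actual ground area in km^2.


ground_area = 36.7 * (100000/100)^2 = 36700000.0 m^2 = 36.7 km^2

36.7 km^2


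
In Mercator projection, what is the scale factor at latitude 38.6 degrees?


SF = 1 / cos(38.6) = 1 / 0.78152 = 1.28

1.28


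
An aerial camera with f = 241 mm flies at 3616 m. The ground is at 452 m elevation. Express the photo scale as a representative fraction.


scale = f / (H - h) = 241 mm / 3164 m = 241 / 3164000 = 1:13129

1:13129


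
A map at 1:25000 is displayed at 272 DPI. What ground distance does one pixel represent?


pixel_cm = 2.54 / 272 ≈ 0.009338 cm
ground = pixel_cm * 25000 / 100 = 2.54 * 25000 / (272 * 100) = 63500 / 27200 ≈ 2.33 m

2.33 m


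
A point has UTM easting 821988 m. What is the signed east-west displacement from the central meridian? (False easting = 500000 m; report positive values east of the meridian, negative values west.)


displacement = 821988 - 500000 = 321988 m

321988 m


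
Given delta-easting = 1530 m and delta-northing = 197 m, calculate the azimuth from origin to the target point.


az = atan2(1530, 197) = 82.7 deg
adjusted to 0-360: 82.7 degrees

82.7 degrees


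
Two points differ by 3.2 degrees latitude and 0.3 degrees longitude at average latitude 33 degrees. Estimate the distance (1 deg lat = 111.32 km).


dlat_km = 3.2 * 111.32 = 356.224
dlon_km = 0.3 * 111.32 * cos(33) ≈ 28.008
dist = sqrt(356.224^2 + 28.008^2) ≈ 357.3 km

357.3 km


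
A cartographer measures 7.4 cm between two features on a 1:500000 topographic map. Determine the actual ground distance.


ground = 7.4 cm * 500000 / 100 = 37000.0 m = 37.0 km

37.0 km


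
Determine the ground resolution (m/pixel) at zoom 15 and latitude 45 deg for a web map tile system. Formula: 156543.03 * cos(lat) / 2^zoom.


res = 156543.03 * cos(45) / 2^15 = 156543.03 * 0.70710678 / 32768 = 3.38 m/pixel

3.38 m/pixel


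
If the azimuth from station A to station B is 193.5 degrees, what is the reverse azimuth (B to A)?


back azimuth = (193.5 + 180) mod 360 = 13.5 degrees

13.5 degrees


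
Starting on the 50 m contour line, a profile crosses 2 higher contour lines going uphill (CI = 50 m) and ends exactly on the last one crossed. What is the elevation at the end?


elevation = 50 + 2 * 50 = 150 m

150 m


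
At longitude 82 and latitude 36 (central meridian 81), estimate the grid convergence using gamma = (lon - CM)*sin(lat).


gamma = (82 - 81) * sin(36) = 1 * 0.587785 = 0.588 degrees

0.588 degrees


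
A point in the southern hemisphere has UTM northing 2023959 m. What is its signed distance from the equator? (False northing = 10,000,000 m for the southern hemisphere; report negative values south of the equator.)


For southern: actual = 2023959 - 10000000 = -7976041 m

-7976041 m


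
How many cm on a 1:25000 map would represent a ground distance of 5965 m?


map_cm = 5965 * 100 / 25000 = 23.86 cm

23.86 cm


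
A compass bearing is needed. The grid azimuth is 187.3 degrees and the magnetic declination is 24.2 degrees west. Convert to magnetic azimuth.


magnetic azimuth = grid azimuth - declination (east +ve)
mag_az = 187.3 - -24.2 = 211.5 degrees

211.5 degrees


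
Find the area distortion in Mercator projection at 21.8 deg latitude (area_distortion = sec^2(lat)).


area_distortion = 1/cos^2(21.8) = 1.16

1.16


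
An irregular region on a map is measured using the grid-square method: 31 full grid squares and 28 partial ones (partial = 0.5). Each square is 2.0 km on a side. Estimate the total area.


effective squares = 31 + 28 * 0.5 = 45.0
area = 45.0 * 4.0 = 180.0 km^2

180.0 km^2


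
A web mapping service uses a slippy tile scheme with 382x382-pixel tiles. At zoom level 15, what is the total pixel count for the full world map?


tiles per axis = 2^15 = 32768
total tiles = 32768^2 = 1073741824
pixels per axis = 32768 * 382 = 12517376
total pixels = 12517376^2 = 156684701925376

156684701925376 pixels


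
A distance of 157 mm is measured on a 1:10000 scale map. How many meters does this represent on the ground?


ground = 157 mm * 10000 / 1000 = 1570.0 m

1570.0 m


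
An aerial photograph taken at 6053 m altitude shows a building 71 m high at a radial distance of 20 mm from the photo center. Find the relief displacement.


d = h * r / H = 71 * 20 / 6053 = 0.23 mm

0.23 mm


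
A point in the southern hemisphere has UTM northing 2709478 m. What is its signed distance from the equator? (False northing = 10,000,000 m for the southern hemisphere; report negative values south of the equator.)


For southern: actual = 2709478 - 10000000 = -7290522 m

-7290522 m


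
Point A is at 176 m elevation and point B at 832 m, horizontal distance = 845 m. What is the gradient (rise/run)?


gradient = (832 - 176) / 845 = 656 / 845 = 0.7763

0.7763


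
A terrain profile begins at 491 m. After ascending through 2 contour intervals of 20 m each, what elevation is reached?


elevation = 491 + 2 * 20 = 531 m

531 m


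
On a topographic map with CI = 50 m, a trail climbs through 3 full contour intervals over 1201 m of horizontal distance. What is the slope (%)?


elevation change = 3 * 50 = 150 m
slope = 150 / 1201 * 100 = 12.5%

12.5%


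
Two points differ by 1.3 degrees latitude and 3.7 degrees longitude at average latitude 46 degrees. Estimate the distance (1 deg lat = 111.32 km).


dlat_km = 1.3 * 111.32 = 144.716
dlon_km = 3.7 * 111.32 * cos(46) ≈ 286.119
dist = sqrt(144.716^2 + 286.119^2) ≈ 320.6 km

320.6 km


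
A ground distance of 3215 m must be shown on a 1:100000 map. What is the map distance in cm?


map_cm = 3215 * 100 / 100000 = 3.215 cm ≈ 3.22 cm

3.22 cm


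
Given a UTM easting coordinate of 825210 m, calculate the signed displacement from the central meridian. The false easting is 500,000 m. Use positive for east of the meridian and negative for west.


displacement = 825210 - 500000 = 325210 m

325210 m


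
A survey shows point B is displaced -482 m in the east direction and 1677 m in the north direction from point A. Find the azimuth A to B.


az = atan2(-482, 1677) = -16.0 deg
adjusted to 0-360: 344.0 degrees

344.0 degrees


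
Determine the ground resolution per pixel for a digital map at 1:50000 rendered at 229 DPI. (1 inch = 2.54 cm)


pixel_cm = 2.54 / 229 ≈ 0.011092 cm
ground = pixel_cm * 50000 / 100 = 2.54 * 50000 / (229 * 100) = 127000 / 22900 ≈ 5.55 m

5.55 m


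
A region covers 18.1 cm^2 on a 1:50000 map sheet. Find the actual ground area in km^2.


ground_area = 18.1 * (50000/100)^2 = 4525000.0 m^2 = 4.525 km^2

4.525 km^2


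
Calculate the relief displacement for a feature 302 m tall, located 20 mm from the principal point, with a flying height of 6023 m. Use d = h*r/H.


d = h * r / H = 302 * 20 / 6023 = 1.0 mm

1.0 mm


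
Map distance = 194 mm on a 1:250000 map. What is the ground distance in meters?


ground = 194 mm * 250000 / 1000 = 48500.0 m

48500.0 m


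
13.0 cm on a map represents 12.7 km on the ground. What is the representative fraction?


ground = 12.7 km = 1270000 cm; RF denominator = ground / map = 1270000 / 13.0 ≈ 97692; RF = 1:97692

1:97692


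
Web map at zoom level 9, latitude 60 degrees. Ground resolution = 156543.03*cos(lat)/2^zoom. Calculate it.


res = 156543.03 * cos(60) / 2^9 = 156543.03 * 0.5 / 512 = 152.87 m/pixel

152.87 m/pixel


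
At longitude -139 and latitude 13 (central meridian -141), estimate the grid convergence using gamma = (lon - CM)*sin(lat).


gamma = (-139 - -141) * sin(13) = 2 * 0.224951 = 0.45 degrees

0.45 degrees


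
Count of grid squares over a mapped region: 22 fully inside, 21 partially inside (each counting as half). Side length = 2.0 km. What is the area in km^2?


effective squares = 22 + 21 * 0.5 = 32.5
area = 32.5 * 4.0 = 130.0 km^2

130.0 km^2


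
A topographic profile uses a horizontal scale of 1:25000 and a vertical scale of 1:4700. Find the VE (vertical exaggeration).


VE = horizontal_scale / vertical_scale = 25000 / 4700 ≈ 5.3

5.3x


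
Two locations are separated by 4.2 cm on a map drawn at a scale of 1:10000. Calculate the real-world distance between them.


ground = 4.2 cm * 10000 / 100 = 420.0 m

420.0 m


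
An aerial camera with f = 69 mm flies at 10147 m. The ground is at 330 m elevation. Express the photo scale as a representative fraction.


scale = f / (H - h) = 69 mm / 9817 m = 69 / 9817000 = 1:142275

1:142275


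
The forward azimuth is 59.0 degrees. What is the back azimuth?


back azimuth = (59.0 + 180) mod 360 = 239.0 degrees

239.0 degrees


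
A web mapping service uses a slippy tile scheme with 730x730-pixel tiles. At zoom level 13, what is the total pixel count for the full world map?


tiles per axis = 2^13 = 8192
total tiles = 8192^2 = 67108864
pixels per axis = 8192 * 730 = 5980160
total pixels = 5980160^2 = 35762313625600

35762313625600 pixels


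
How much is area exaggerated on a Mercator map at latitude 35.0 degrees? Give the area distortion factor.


area_distortion = 1/cos^2(35.0) = 1.49

1.49


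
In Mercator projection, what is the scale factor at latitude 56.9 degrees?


SF = 1 / cos(56.9) = 1 / 0.546102 = 1.831

1.831


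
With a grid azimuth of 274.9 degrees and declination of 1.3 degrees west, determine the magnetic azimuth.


magnetic azimuth = grid azimuth - declination (east +ve)
mag_az = 274.9 - -1.3 = 276.2 degrees

276.2 degrees


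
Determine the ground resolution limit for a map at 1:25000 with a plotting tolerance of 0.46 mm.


ground = 0.46 mm * 25000 / 1000 = 11.5 m

11.5 m


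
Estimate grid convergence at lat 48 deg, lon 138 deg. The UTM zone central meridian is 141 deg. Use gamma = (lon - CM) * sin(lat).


gamma = (138 - 141) * sin(48) = -3 * 0.743145 = -2.229 degrees

-2.229 degrees


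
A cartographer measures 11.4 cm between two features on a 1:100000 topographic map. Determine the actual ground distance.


ground = 11.4 cm * 100000 / 100 = 11400.0 m = 11.4 km

11.4 km


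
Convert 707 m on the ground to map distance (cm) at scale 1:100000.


map_cm = 707 * 100 / 100000 = 0.707 cm ≈ 0.71 cm

0.71 cm


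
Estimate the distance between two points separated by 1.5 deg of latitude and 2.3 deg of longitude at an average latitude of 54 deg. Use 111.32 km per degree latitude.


dlat_km = 1.5 * 111.32 = 166.98
dlon_km = 2.3 * 111.32 * cos(54) ≈ 150.494
dist = sqrt(166.98^2 + 150.494^2) ≈ 224.8 km

224.8 km


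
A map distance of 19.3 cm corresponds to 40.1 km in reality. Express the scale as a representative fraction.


ground = 40.1 km = 4010000 cm; RF denominator = ground / map = 4010000 / 19.3 ≈ 207772; RF = 1:207772

1:207772


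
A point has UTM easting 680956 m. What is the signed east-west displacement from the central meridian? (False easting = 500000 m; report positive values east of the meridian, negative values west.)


displacement = 680956 - 500000 = 180956 m

180956 m


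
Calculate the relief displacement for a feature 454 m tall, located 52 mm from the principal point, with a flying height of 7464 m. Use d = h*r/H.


d = h * r / H = 454 * 52 / 7464 = 3.16 mm

3.16 mm


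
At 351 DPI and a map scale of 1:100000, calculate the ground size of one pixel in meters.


pixel_cm = 2.54 / 351 ≈ 0.007236 cm
ground = pixel_cm * 100000 / 100 = 2.54 * 100000 / (351 * 100) = 254000 / 35100 ≈ 7.24 m

7.24 m


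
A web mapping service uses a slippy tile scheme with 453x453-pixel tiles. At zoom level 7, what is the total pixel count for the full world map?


tiles per axis = 2^7 = 128
total tiles = 128^2 = 16384
pixels per axis = 128 * 453 = 57984
total pixels = 57984^2 = 3362144256

3362144256 pixels


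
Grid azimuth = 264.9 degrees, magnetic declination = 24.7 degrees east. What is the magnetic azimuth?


magnetic azimuth = grid azimuth - declination (east +ve)
mag_az = 264.9 - 24.7 = 240.2 degrees

240.2 degrees


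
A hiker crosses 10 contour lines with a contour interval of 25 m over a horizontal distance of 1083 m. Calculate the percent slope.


elevation change = 10 * 25 = 250 m
slope = 250 / 1083 * 100 = 23.1%

23.1%


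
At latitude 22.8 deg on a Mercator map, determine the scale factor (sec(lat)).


SF = 1 / cos(22.8) = 1 / 0.921863 = 1.085

1.085


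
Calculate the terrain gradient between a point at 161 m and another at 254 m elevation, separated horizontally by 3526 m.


gradient = (254 - 161) / 3526 = 93 / 3526 = 0.0264

0.0264


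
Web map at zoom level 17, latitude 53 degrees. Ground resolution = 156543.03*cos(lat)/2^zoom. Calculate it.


res = 156543.03 * cos(53) / 2^17 = 156543.03 * 0.60181502 / 131072 = 0.72 m/pixel

0.72 m/pixel


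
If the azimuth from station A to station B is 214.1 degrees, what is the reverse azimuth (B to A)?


back azimuth = (214.1 + 180) mod 360 = 34.1 degrees

34.1 degrees


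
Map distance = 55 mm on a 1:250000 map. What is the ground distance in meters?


ground = 55 mm * 250000 / 1000 = 13750.0 m

13750.0 m


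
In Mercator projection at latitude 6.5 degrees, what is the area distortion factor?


area_distortion = 1/cos^2(6.5) = 1.013

1.013


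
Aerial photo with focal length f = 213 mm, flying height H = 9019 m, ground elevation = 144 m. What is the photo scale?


scale = f / (H - h) = 213 mm / 8875 m = 213 / 8875000 = 1:41667

1:41667


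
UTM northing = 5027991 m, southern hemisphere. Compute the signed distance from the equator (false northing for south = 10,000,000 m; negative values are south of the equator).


For southern: actual = 5027991 - 10000000 = -4972009 m

-4972009 m


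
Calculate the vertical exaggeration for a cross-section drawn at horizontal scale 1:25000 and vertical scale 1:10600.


VE = horizontal_scale / vertical_scale = 25000 / 10600 ≈ 2.4

2.4x


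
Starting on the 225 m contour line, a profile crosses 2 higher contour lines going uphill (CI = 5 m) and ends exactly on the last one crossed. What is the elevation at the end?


elevation = 225 + 2 * 5 = 235 m

235 m


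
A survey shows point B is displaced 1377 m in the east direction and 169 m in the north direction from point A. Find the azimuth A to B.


az = atan2(1377, 169) = 83.0 deg
adjusted to 0-360: 83.0 degrees

83.0 degrees


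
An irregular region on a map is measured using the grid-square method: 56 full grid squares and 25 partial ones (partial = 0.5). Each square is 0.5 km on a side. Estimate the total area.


effective squares = 56 + 25 * 0.5 = 68.5
area = 68.5 * 0.25 = 17.125 km^2

17.125 km^2


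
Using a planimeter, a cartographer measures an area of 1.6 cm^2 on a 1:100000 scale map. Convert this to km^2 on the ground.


ground_area = 1.6 * (100000/100)^2 = 1600000.0 m^2 = 1.6 km^2

1.6 km^2


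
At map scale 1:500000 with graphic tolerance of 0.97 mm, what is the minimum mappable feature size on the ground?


ground = 0.97 mm * 500000 / 1000 = 485.0 m

485.0 m


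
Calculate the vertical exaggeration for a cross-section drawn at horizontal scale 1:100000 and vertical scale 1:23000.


VE = horizontal_scale / vertical_scale = 100000 / 23000 ≈ 4.3

4.3x


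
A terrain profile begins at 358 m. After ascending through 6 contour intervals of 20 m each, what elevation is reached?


elevation = 358 + 6 * 20 = 478 m

478 m


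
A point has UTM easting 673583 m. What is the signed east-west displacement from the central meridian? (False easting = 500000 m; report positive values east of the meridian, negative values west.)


displacement = 673583 - 500000 = 173583 m

173583 m


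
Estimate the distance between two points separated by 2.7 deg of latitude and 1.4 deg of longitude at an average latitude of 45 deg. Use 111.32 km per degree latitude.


dlat_km = 2.7 * 111.32 = 300.564
dlon_km = 1.4 * 111.32 * cos(45) ≈ 110.201
dist = sqrt(300.564^2 + 110.201^2) ≈ 320.1 km

320.1 km


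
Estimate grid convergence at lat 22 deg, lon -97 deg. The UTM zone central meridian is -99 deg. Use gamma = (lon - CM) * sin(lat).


gamma = (-97 - -99) * sin(22) = 2 * 0.374607 = 0.749 degrees

0.749 degrees


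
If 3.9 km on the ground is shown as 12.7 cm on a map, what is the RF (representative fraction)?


ground = 3.9 km = 390000 cm; RF denominator = ground / map = 390000 / 12.7 ≈ 30709; RF = 1:30709

1:30709


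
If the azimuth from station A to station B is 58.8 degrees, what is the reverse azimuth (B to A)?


back azimuth = (58.8 + 180) mod 360 = 238.8 degrees

238.8 degrees


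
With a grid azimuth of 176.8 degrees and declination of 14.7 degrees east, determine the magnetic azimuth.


magnetic azimuth = grid azimuth - declination (east +ve)
mag_az = 176.8 - 14.7 = 162.1 degrees

162.1 degrees


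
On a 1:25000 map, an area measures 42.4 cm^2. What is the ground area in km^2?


ground_area = 42.4 * (25000/100)^2 = 2650000.0 m^2 = 2.65 km^2

2.65 km^2


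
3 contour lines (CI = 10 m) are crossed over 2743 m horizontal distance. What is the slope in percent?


elevation change = 3 * 10 = 30 m
slope = 30 / 2743 * 100 = 1.1%

1.1%


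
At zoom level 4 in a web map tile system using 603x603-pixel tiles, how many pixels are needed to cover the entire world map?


tiles per axis = 2^4 = 16
total tiles = 16^2 = 256
pixels per axis = 16 * 603 = 9648
total pixels = 9648^2 = 93083904

93083904 pixels


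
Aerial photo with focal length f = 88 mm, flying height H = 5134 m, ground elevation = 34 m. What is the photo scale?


scale = f / (H - h) = 88 mm / 5100 m = 88 / 5100000 = 1:57955

1:57955


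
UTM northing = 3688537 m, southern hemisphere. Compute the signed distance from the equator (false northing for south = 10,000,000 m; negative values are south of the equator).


For southern: actual = 3688537 - 10000000 = -6311463 m

-6311463 m


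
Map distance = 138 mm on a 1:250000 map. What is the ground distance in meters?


ground = 138 mm * 250000 / 1000 = 34500.0 m

34500.0 m


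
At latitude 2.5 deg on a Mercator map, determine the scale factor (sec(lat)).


SF = 1 / cos(2.5) = 1 / 0.999048 = 1.001

1.001


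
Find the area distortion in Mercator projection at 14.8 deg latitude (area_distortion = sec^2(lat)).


area_distortion = 1/cos^2(14.8) = 1.07

1.07


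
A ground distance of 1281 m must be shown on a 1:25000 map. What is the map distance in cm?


map_cm = 1281 * 100 / 25000 = 5.124 cm ≈ 5.12 cm

5.12 cm


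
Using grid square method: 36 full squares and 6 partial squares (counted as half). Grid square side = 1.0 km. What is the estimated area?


effective squares = 36 + 6 * 0.5 = 39.0
area = 39.0 * 1.0 = 39.0 km^2

39.0 km^2


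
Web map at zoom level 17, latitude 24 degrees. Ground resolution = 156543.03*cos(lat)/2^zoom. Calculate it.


res = 156543.03 * cos(24) / 2^17 = 156543.03 * 0.91354546 / 131072 = 1.09 m/pixel

1.09 m/pixel


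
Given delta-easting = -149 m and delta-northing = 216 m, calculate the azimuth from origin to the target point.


az = atan2(-149, 216) = -34.6 deg
adjusted to 0-360: 325.4 degrees

325.4 degrees


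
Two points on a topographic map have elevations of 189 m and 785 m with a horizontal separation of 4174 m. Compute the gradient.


gradient = (785 - 189) / 4174 = 596 / 4174 = 0.1428

0.1428


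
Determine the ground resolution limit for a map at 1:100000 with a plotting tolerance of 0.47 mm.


ground = 0.47 mm * 100000 / 1000 = 47.0 m

47.0 m


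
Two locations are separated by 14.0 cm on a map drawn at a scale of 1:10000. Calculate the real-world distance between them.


ground = 14.0 cm * 10000 / 100 = 1400.0 m = 1.4 km

1.4 km


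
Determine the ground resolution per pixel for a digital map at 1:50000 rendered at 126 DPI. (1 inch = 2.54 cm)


pixel_cm = 2.54 / 126 ≈ 0.020159 cm
ground = pixel_cm * 50000 / 100 = 2.54 * 50000 / (126 * 100) = 127000 / 12600 ≈ 10.08 m

10.08 m


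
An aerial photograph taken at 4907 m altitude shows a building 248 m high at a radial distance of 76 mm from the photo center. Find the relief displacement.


d = h * r / H = 248 * 76 / 4907 = 3.84 mm

3.84 mm


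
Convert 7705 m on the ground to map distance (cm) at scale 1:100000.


map_cm = 7705 * 100 / 100000 = 7.705 cm ≈ 7.71 cm

7.71 cm


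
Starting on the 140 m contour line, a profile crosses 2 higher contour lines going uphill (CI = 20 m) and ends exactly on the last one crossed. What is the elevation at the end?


elevation = 140 + 2 * 20 = 180 m

180 m


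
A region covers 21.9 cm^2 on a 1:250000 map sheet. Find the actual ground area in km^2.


ground_area = 21.9 * (250000/100)^2 = 136875000.0 m^2 = 136.875 km^2

136.875 km^2


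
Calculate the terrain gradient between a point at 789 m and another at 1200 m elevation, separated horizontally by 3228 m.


gradient = (1200 - 789) / 3228 = 411 / 3228 = 0.1273

0.1273


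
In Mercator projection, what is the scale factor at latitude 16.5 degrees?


SF = 1 / cos(16.5) = 1 / 0.95882 = 1.043

1.043


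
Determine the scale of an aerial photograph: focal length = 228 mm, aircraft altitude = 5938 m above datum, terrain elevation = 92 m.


scale = f / (H - h) = 228 mm / 5846 m = 228 / 5846000 = 1:25640

1:25640


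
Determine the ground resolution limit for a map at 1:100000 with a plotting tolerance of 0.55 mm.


ground = 0.55 mm * 100000 / 1000 = 55.0 m

55.0 m


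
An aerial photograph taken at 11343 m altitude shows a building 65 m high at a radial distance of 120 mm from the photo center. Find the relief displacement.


d = h * r / H = 65 * 120 / 11343 = 0.69 mm

0.69 mm


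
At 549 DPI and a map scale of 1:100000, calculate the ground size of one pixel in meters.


pixel_cm = 2.54 / 549 ≈ 0.004627 cm
ground = pixel_cm * 100000 / 100 = 2.54 * 100000 / (549 * 100) = 254000 / 54900 ≈ 4.63 m

4.63 m


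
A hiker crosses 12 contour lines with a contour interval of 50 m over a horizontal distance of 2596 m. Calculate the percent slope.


elevation change = 12 * 50 = 600 m
slope = 600 / 2596 * 100 = 23.1%

23.1%


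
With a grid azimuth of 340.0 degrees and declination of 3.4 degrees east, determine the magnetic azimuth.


magnetic azimuth = grid azimuth - declination (east +ve)
mag_az = 340.0 - 3.4 = 336.6 degrees

336.6 degrees


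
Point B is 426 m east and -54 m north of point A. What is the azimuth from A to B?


az = atan2(426, -54) = 97.2 deg
adjusted to 0-360: 97.2 degrees

97.2 degrees


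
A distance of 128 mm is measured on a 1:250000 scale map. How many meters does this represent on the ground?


ground = 128 mm * 250000 / 1000 = 32000.0 m

32000.0 m


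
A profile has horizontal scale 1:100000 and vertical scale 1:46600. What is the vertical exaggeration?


VE = horizontal_scale / vertical_scale = 100000 / 46600 ≈ 2.1

2.1x


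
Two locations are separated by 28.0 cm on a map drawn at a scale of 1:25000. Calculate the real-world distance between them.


ground = 28.0 cm * 25000 / 100 = 7000.0 m = 7.0 km

7.0 km


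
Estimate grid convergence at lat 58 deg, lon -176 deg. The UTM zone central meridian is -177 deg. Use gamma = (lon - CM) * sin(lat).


gamma = (-176 - -177) * sin(58) = 1 * 0.848048 = 0.848 degrees

0.848 degrees


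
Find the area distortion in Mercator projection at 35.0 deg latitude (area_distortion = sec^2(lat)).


area_distortion = 1/cos^2(35.0) = 1.49

1.49


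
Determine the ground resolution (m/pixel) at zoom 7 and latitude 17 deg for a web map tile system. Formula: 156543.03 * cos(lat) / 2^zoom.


res = 156543.03 * cos(17) / 2^7 = 156543.03 * 0.95630476 / 128 = 1169.55 m/pixel

1169.55 m/pixel


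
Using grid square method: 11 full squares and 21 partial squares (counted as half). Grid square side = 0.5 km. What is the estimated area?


effective squares = 11 + 21 * 0.5 = 21.5
area = 21.5 * 0.25 = 5.375 km^2

5.375 km^2


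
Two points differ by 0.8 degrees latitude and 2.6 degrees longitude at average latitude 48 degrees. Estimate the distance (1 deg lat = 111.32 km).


dlat_km = 0.8 * 111.32 = 89.056
dlon_km = 2.6 * 111.32 * cos(48) ≈ 193.668
dist = sqrt(89.056^2 + 193.668^2) ≈ 213.2 km

213.2 km
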